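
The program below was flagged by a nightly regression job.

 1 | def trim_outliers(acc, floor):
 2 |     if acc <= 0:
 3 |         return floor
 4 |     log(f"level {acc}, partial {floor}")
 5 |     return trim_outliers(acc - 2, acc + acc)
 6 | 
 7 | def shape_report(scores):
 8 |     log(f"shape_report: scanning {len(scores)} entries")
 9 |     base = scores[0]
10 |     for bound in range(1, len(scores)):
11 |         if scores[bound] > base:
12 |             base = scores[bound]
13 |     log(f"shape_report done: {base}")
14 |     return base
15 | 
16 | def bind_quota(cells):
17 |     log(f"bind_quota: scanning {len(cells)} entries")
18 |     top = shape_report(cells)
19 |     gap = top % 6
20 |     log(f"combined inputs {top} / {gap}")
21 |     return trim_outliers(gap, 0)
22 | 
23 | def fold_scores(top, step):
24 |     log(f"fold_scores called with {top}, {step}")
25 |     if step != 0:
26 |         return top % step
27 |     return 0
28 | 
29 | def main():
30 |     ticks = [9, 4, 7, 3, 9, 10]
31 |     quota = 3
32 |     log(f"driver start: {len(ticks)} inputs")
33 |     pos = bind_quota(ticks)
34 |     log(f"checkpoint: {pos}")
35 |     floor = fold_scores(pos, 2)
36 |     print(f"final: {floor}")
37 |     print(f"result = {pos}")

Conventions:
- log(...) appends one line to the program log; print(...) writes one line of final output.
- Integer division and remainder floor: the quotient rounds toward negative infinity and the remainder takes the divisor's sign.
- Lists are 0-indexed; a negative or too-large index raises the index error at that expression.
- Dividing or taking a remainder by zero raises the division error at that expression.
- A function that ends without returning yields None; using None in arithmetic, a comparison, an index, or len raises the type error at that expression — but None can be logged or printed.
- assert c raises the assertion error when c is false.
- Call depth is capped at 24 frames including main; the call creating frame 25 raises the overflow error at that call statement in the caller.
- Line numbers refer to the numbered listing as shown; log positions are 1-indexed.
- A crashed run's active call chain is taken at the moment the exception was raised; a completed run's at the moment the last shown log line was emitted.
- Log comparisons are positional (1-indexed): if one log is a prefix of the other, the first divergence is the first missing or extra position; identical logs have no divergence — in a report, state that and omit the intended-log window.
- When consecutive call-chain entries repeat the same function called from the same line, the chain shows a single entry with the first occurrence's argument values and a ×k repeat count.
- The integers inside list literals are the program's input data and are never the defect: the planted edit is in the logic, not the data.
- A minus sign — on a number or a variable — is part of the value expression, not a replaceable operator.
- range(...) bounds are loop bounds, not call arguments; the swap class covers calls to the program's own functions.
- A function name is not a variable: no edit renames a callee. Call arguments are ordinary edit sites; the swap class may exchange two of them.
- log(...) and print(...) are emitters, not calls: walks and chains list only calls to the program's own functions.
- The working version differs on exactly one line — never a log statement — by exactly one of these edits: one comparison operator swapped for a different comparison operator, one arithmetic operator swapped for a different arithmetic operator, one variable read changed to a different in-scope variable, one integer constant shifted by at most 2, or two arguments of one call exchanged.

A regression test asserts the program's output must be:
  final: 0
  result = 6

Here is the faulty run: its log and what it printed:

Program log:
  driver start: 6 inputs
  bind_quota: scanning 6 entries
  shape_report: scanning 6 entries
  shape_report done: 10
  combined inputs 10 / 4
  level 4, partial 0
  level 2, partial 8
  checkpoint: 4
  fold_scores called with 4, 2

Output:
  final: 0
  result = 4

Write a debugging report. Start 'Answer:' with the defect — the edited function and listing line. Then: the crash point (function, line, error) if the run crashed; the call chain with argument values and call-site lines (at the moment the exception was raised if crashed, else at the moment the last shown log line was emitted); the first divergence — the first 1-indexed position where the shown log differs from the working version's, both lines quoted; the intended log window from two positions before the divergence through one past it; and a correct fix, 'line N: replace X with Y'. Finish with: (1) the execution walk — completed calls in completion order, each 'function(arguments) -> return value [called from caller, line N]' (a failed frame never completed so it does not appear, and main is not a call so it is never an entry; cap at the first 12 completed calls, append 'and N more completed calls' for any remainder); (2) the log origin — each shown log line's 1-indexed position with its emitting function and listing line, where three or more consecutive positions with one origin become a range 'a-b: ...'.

Answer: the defect is in trim_outliers at line 5.
Core observation: The earliest visible damage is log position 7 — 'level 2, partial 8' rather than the intended 'level 2, partial 4'.
Call chain: main -> fold_scores(4, 2) (called at line 35).
First divergence: position 7 — the shown line 'level 2, partial 8' should read 'level 2, partial 4'.
Intended log window:
  5: combined inputs 10 / 4
  6: level 4, partial 0
  7: level 2, partial 4
  8: checkpoint: 6
Execution walk:
  shape_report([9, 4, 7, 3, 9, 10]) -> 10  [called from bind_quota, line 18]
  trim_outliers(0, 4) -> 4  [called from trim_outliers, line 5]
  trim_outliers(2, 8) -> 4  [called from trim_outliers, line 5]
  trim_outliers(4, 0) -> 4  [called from bind_quota, line 21]
  bind_quota([9, 4, 7, 3, 9, 10]) -> 4  [called from main, line 33]
  fold_scores(4, 2) -> 0  [called from main, line 35]
Log origins:
  1: from main, line 32
  2: from bind_quota, line 17
  3: from shape_report, line 8
  4: from shape_report, line 13
  5: from bind_quota, line 20
  6: from trim_outliers, line 4
  7: from trim_outliers, line 4
  8: from main, line 34
  9: from fold_scores, line 24
A correct fix: line 5: replace `acc + acc` with `floor + acc`.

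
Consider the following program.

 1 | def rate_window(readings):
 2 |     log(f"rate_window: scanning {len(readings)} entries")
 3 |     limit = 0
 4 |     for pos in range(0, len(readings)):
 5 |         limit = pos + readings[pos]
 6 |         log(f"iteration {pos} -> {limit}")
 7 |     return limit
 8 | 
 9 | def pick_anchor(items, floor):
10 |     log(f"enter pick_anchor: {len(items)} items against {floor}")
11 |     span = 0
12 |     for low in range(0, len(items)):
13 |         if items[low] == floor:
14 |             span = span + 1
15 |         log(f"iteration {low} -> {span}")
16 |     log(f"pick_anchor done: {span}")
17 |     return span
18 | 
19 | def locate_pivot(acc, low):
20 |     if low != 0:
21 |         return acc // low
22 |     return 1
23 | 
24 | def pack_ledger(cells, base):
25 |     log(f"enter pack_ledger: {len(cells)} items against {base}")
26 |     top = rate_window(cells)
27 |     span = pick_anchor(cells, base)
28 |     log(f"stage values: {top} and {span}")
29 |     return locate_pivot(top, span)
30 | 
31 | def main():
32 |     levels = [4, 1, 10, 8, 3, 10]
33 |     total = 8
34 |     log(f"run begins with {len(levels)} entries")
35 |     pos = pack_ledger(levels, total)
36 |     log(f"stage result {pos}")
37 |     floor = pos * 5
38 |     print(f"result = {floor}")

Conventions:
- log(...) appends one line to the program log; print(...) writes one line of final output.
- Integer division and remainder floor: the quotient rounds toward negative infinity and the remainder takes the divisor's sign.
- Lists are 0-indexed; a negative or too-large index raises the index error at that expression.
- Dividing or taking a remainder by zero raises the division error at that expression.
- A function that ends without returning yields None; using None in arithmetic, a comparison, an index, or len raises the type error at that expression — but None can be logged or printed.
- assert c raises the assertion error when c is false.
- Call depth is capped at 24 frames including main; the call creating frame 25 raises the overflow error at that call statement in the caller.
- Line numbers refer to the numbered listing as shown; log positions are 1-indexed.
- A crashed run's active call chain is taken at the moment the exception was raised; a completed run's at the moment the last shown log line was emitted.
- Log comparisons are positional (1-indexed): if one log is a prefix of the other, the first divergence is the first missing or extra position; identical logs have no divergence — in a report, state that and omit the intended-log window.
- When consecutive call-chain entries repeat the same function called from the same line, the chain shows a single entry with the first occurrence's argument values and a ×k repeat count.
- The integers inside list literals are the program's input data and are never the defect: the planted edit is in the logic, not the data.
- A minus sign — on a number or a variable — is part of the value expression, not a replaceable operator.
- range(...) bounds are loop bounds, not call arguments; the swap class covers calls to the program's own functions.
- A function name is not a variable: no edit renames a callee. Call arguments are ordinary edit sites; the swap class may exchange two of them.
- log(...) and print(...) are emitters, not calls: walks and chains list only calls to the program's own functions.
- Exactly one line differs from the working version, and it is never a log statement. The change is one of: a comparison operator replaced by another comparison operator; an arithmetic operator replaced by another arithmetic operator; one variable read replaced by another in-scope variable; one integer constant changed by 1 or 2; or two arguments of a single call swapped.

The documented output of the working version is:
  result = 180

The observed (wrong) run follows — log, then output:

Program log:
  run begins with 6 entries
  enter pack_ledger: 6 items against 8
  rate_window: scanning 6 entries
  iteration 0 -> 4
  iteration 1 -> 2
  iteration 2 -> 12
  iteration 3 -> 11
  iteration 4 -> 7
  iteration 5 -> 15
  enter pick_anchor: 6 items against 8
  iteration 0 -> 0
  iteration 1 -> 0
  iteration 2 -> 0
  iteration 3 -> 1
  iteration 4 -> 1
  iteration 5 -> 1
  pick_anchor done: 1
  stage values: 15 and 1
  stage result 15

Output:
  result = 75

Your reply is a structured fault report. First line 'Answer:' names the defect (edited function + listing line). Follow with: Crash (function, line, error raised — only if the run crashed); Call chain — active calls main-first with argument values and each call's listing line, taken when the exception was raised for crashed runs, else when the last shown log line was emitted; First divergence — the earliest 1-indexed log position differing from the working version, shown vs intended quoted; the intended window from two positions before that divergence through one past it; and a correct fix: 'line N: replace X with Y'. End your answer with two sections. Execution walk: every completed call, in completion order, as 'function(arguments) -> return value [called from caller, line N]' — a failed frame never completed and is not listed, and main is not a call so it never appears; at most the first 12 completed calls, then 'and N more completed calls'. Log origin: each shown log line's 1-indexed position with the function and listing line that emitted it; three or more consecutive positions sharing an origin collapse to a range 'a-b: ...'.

Answer: the defect is in rate_window at line 5.
Core observation: At log position 5 the runs split — shown 'iteration 1 -> 2', but the working version logs 'iteration 1 -> 5'.
Call chain: main.
First divergence: position 5 — shown 'iteration 1 -> 2', intended 'iteration 1 -> 5'.
Intended log window:
  3: rate_window: scanning 6 entries
  4: iteration 0 -> 4
  5: iteration 1 -> 5
  6: iteration 2 -> 15
Execution walk:
  rate_window([4, 1, 10, 8, 3, 10]) -> 15  [called from pack_ledger, line 26]
  pick_anchor([4, 1, 10, 8, 3, 10], 8) -> 1  [called from pack_ledger, line 27]
  locate_pivot(15, 1) -> 15  [called from pack_ledger, line 29]
  pack_ledger([4, 1, 10, 8, 3, 10], 8) -> 15  [called from main, line 35]
Log origin:
  1 — main, line 34
  2 — pack_ledger, line 25
  3 — rate_window, line 2
  4-9 — rate_window, line 6
  10 — pick_anchor, line 10
  11-16 — pick_anchor, line 15
  17 — pick_anchor, line 16
  18 — pack_ledger, line 28
  19 — main, line 36
A correct fix: line 5: replace `pos + readings[pos]` with `limit + readings[pos]`.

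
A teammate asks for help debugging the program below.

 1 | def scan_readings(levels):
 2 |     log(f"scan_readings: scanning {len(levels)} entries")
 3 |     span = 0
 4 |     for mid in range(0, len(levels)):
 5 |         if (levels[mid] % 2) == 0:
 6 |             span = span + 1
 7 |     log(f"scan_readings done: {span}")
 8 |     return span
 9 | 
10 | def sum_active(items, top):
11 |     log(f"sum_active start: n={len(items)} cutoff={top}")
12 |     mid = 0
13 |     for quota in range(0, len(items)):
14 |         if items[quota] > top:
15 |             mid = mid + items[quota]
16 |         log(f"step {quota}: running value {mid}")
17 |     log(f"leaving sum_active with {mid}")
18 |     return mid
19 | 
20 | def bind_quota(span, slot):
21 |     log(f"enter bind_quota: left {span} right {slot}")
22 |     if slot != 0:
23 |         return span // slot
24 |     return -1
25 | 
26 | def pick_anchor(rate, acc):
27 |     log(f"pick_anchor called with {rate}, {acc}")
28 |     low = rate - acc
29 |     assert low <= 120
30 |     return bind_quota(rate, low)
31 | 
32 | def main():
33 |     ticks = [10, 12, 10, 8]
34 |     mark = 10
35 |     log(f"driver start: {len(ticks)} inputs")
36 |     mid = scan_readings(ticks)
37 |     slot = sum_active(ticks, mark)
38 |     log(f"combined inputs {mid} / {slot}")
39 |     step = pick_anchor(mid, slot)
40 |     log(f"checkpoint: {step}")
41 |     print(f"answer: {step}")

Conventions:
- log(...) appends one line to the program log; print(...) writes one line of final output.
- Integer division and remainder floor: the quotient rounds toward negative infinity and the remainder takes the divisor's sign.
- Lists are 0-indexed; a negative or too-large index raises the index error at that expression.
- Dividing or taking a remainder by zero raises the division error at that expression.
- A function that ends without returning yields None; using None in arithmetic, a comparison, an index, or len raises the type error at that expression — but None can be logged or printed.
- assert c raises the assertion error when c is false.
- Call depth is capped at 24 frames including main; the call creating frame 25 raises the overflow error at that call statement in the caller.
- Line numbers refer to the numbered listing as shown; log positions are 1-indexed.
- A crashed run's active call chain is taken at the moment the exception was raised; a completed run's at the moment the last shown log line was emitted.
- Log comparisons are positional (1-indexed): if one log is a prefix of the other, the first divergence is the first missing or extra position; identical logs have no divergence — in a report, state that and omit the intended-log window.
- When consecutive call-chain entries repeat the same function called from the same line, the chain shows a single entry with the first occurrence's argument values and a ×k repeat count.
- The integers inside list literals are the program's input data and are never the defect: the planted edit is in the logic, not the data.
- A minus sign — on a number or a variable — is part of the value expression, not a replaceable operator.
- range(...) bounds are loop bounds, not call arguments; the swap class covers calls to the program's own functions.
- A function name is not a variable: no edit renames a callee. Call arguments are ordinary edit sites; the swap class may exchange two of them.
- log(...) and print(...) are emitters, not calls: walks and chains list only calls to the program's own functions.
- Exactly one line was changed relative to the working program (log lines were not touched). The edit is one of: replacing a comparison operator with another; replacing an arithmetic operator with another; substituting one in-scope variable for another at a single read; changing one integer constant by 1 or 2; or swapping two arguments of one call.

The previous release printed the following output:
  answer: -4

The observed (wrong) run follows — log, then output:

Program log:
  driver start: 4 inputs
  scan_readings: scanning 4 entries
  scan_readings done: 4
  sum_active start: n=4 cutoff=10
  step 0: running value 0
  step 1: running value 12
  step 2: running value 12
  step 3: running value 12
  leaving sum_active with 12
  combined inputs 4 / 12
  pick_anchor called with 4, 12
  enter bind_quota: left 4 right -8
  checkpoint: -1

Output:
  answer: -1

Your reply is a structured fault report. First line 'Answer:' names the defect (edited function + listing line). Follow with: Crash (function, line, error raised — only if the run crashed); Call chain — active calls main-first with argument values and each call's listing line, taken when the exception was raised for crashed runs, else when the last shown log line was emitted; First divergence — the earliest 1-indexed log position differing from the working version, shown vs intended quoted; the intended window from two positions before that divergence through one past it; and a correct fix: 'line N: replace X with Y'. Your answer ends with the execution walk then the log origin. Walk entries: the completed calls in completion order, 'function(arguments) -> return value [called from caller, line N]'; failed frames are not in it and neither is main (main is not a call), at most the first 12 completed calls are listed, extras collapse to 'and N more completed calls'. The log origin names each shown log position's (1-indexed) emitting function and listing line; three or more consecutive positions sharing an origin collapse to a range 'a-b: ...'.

Answer: the defect is in bind_quota at line 23.
Key observation: Everything matches until log position 13, which reads 'checkpoint: -1' in place of 'checkpoint: -4'.
Call chain: main.
First divergence: position 13 — shown 'checkpoint: -1', intended 'checkpoint: -4'.
Intended log window:
  11: pick_anchor called with 4, 12
  12: enter bind_quota: left 4 right -8
  13: checkpoint: -4
Execution walk:
  scan_readings([10, 12, 10, 8]) -> 4  [called from main, line 36]
  sum_active([10, 12, 10, 8], 10) -> 12  [called from main, line 37]
  bind_quota(4, -8) -> -1  [called from pick_anchor, line 30]
  pick_anchor(4, 12) -> -1  [called from main, line 39]
Log origin:
  1: emitted by main (line 35)
  2: emitted by scan_readings (line 2)
  3: emitted by scan_readings (line 7)
  4: emitted by sum_active (line 11)
  5-8: emitted by sum_active (line 16)
  9: emitted by sum_active (line 17)
  10: emitted by main (line 38)
  11: emitted by pick_anchor (line 27)
  12: emitted by bind_quota (line 21)
  13: emitted by main (line 40)
A correct fix: line 23: replace `//` with `%`.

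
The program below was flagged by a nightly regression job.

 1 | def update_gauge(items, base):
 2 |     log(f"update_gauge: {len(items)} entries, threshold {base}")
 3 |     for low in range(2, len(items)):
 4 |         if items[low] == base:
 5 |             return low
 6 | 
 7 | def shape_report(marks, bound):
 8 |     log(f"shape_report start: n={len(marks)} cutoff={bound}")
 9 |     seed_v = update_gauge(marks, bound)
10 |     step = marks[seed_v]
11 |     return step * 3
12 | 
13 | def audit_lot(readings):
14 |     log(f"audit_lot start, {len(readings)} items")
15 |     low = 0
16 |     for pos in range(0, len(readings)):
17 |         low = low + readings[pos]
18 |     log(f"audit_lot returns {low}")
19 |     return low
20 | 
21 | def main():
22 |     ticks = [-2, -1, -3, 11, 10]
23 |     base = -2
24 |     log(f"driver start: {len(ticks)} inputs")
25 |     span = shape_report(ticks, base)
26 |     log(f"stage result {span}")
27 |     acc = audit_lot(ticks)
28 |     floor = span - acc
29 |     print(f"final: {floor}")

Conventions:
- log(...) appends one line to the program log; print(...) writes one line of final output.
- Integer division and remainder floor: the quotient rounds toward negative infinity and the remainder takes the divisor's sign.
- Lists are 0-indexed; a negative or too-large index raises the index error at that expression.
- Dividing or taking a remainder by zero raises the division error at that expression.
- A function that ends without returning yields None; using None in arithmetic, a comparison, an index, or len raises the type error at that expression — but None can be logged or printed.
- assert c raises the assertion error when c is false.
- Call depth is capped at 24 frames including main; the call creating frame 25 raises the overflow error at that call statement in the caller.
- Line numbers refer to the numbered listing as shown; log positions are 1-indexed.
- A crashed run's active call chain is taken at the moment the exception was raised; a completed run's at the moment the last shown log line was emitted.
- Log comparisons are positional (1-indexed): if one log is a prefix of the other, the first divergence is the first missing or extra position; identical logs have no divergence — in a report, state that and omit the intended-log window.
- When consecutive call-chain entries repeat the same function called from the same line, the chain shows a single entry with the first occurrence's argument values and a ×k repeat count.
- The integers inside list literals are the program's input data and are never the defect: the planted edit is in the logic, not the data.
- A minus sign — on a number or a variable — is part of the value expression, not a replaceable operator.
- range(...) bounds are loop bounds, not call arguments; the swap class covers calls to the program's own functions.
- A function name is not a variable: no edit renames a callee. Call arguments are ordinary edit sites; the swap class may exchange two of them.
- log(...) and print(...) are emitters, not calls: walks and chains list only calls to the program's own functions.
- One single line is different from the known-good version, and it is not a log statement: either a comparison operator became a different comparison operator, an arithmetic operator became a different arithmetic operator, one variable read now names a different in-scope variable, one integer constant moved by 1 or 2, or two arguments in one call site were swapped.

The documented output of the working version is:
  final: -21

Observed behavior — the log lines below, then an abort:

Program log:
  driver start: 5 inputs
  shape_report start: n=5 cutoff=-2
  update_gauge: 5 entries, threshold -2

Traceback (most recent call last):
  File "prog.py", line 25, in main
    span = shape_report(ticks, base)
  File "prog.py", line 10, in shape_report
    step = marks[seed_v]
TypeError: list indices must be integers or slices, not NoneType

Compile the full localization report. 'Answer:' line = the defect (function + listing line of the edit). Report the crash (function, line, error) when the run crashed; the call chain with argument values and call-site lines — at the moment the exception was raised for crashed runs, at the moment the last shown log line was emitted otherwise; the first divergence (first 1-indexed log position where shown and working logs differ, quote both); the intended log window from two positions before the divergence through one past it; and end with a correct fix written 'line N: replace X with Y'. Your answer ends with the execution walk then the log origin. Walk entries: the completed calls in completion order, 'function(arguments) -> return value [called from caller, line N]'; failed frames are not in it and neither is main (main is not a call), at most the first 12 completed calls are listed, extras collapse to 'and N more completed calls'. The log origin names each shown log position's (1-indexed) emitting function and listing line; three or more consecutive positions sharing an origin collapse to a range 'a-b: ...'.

Answer: the defect is in update_gauge at line 3.
Key fact: The faulty run's log stops after 3 lines; the working version's next line would be 'stage result -6'.
Crash: shape_report, line 10, TypeError.
Call chain: main -> shape_report([-2, -1, -3, 11, 10], -2) (called at line 25).
First divergence: position 4 (shown log ended at 3 lines; the working version continues: 'stage result -6').
Intended log window:
  2: shape_report start: n=5 cutoff=-2
  3: update_gauge: 5 entries, threshold -2
  4: stage result -6
  5: audit_lot start, 5 items
Execution walk:
  update_gauge([-2, -1, -3, 11, 10], -2) -> None  [called from shape_report, line 9]
Log origin:
  1: from main, line 24
  2: from shape_report, line 8
  3: from update_gauge, line 2
A correct fix: line 3: replace `2` with `0`.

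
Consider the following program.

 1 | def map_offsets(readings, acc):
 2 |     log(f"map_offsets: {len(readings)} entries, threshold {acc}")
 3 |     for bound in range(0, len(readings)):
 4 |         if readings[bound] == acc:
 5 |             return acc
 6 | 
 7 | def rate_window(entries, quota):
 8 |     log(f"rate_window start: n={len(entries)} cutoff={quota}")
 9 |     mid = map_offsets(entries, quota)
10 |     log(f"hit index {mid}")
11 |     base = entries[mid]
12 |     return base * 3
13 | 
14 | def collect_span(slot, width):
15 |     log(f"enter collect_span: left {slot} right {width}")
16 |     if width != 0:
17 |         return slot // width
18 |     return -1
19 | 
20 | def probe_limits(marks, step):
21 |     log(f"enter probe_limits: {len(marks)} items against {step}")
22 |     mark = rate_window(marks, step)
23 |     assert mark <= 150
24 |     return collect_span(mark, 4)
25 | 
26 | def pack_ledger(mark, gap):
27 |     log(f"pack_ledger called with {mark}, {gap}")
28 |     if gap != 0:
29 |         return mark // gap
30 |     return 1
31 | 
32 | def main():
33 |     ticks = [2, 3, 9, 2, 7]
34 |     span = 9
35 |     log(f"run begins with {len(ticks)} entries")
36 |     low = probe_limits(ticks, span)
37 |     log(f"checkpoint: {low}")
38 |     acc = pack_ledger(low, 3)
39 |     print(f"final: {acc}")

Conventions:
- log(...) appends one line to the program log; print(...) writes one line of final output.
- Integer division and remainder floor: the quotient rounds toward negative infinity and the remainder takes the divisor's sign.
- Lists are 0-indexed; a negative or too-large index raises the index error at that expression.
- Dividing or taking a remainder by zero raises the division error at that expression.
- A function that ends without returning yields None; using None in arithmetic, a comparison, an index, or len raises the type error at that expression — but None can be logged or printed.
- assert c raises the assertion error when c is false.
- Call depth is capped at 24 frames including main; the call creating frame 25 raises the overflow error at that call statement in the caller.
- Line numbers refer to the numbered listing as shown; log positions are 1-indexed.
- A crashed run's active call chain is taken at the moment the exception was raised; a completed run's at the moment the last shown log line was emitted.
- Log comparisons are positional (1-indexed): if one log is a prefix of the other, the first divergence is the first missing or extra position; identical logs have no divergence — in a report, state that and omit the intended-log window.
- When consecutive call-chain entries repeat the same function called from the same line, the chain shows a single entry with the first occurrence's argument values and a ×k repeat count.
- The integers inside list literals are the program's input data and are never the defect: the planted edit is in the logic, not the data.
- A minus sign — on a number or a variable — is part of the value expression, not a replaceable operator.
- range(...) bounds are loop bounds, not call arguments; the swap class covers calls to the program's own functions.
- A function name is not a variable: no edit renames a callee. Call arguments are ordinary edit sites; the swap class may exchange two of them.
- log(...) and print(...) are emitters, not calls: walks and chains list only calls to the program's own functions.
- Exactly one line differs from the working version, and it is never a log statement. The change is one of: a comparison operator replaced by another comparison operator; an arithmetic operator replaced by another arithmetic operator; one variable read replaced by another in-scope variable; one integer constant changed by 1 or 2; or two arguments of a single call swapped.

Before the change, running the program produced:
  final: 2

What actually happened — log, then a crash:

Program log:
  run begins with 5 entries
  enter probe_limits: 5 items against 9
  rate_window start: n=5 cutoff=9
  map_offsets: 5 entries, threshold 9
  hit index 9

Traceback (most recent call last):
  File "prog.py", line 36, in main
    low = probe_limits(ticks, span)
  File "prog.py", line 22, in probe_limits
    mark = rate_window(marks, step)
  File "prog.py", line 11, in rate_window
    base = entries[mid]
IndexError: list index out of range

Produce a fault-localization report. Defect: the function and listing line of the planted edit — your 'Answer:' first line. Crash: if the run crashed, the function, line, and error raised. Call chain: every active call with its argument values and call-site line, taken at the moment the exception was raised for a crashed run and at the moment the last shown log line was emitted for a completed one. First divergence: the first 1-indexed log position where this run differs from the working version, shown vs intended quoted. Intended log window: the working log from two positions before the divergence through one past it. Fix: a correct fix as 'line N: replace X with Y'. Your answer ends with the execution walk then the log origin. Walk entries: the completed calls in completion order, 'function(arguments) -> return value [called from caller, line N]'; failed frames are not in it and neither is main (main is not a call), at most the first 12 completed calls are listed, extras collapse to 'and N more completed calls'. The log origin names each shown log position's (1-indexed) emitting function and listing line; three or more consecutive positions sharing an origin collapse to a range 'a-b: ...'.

Answer: the defect is in map_offsets at line 5.
Key fact: Position 5 is the first bad log line: 'hit index 9' should read 'hit index 2'.
Crash: rate_window, line 11, IndexError.
Call chain: main -> probe_limits([2, 3, 9, 2, 7], 9) (called at line 36) -> rate_window([2, 3, 9, 2, 7], 9) (called at line 22).
First divergence: position 5 — the shown line 'hit index 9' should read 'hit index 2'.
Intended log window:
  3: rate_window start: n=5 cutoff=9
  4: map_offsets: 5 entries, threshold 9
  5: hit index 2
  6: enter collect_span: left 27 right 4
Execution walk:
  map_offsets([2, 3, 9, 2, 7], 9) -> 9  [called from rate_window, line 9]
Log line origins:
  1: emitted by main (line 35)
  2: emitted by probe_limits (line 21)
  3: emitted by rate_window (line 8)
  4: emitted by map_offsets (line 2)
  5: emitted by rate_window (line 10)
A correct fix: line 5: replace `acc` with `bound`.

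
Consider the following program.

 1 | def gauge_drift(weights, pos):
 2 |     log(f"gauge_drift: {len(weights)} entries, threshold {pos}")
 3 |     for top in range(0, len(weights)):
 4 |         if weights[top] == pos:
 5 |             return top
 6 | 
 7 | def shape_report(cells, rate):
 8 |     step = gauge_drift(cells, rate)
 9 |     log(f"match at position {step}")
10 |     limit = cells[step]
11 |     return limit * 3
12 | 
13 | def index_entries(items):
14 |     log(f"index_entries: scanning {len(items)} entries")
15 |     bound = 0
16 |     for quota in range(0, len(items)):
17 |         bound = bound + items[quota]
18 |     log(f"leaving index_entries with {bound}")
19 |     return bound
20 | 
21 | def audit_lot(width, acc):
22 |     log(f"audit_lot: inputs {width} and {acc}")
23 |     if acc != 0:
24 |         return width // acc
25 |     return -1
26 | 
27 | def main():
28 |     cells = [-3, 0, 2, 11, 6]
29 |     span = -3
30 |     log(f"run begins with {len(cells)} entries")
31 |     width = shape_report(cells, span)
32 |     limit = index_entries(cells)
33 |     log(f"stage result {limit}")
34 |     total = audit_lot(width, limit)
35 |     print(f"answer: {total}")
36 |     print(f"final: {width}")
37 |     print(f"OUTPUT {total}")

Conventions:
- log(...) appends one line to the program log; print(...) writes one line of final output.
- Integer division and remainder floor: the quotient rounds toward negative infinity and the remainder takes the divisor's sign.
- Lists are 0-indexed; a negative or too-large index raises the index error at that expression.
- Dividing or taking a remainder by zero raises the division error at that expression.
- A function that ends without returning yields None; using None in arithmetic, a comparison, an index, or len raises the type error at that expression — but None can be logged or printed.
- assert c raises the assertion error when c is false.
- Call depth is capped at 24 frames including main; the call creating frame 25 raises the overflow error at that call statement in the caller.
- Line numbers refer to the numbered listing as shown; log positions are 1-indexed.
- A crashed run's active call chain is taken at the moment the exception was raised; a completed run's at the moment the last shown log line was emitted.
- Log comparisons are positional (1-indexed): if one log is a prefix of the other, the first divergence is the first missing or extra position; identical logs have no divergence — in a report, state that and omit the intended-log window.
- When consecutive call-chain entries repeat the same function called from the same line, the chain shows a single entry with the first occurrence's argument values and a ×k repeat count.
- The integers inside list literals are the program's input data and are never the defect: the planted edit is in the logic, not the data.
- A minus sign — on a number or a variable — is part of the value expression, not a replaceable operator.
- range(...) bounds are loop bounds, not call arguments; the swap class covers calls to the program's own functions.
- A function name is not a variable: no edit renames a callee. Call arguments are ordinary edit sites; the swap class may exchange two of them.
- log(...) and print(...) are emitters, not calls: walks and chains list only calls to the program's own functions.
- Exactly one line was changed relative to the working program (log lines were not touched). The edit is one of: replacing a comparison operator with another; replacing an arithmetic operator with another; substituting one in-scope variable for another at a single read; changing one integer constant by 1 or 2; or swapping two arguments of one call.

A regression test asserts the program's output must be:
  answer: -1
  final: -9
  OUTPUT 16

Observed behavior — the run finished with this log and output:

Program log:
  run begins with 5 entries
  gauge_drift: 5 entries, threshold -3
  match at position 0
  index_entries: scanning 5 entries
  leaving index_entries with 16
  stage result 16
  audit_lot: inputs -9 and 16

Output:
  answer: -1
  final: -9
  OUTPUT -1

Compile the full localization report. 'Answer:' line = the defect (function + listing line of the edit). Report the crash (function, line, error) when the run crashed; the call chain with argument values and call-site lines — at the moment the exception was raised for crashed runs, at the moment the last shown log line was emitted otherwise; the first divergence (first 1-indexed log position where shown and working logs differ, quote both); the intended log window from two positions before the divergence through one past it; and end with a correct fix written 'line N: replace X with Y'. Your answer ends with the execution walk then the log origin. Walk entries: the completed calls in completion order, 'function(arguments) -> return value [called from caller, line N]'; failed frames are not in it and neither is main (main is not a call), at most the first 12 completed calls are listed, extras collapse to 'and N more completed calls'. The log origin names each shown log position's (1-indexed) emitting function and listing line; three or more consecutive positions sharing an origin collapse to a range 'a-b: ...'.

Answer: the defect is in main at line 37.
Key fact: Every logged value matches the working version; the printed result is what differs.
Call chain: main -> audit_lot(-9, 16) (called at line 34).
First divergence: none (the log streams are identical).
Execution walk:
  gauge_drift([-3, 0, 2, 11, 6], -3) -> 0  [called from shape_report, line 8]
  shape_report([-3, 0, 2, 11, 6], -3) -> -9  [called from main, line 31]
  index_entries([-3, 0, 2, 11, 6]) -> 16  [called from main, line 32]
  audit_lot(-9, 16) -> -1  [called from main, line 34]
Log line origins:
  1: logged in main at line 30
  2: logged in gauge_drift at line 2
  3: logged in shape_report at line 9
  4: logged in index_entries at line 14
  5: logged in index_entries at line 18
  6: logged in main at line 33
  7: logged in audit_lot at line 22
A correct fix: line 37: replace `total` with `limit`.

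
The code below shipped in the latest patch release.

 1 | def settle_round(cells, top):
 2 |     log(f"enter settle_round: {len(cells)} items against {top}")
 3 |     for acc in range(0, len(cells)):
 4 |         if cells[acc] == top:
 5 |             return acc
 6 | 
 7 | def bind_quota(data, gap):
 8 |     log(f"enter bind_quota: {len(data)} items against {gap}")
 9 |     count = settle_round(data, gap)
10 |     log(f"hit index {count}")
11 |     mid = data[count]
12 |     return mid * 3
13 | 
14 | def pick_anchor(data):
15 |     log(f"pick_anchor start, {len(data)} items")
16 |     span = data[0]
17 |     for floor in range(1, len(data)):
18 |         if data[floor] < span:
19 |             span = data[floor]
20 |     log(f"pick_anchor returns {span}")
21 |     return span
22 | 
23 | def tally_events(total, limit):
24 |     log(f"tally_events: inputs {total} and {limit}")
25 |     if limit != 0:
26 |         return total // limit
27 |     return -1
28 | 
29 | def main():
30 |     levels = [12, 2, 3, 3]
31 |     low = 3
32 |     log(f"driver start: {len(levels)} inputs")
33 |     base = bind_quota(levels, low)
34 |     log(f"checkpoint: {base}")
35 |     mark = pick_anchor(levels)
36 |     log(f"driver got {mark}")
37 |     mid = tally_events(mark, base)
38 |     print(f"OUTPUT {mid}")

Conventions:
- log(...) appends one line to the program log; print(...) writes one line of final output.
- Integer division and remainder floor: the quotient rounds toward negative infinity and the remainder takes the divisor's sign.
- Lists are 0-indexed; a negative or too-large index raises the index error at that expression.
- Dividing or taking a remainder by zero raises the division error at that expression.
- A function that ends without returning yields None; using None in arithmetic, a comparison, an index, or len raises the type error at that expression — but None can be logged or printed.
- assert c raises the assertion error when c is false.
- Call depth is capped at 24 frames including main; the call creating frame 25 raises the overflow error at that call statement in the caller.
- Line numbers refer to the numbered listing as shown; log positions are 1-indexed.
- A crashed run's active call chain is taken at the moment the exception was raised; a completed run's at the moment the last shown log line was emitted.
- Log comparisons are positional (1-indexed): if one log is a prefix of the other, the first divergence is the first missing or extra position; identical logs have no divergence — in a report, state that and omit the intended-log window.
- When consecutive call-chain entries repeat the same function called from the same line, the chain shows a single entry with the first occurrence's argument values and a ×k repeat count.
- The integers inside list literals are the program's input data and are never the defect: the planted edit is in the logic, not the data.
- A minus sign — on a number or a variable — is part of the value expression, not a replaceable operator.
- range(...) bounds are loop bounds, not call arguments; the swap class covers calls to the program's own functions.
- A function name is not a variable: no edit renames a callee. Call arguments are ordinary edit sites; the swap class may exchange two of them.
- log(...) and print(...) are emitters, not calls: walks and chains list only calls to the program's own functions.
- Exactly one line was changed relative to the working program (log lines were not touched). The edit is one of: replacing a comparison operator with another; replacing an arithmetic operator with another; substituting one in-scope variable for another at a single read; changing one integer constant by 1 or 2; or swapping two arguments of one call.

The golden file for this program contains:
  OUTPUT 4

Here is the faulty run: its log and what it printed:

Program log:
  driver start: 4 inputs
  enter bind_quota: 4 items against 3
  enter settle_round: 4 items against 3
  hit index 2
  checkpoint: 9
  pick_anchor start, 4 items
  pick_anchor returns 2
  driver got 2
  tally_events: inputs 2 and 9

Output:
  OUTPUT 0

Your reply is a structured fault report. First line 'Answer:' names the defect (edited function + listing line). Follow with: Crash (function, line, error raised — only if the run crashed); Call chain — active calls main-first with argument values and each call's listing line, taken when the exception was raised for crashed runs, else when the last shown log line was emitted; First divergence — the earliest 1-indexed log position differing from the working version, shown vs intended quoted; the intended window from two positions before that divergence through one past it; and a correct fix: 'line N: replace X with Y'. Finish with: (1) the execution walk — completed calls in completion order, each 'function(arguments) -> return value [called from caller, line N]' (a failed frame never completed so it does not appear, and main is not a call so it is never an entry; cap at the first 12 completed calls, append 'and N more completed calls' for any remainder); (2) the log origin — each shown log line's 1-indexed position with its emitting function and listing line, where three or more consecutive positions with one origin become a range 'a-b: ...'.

Answer: the defect is in main at line 37.
Key fact: Log line 9 is where behavior first shows: 'tally_events: inputs 2 and 9' appears instead of 'tally_events: inputs 9 and 2'.
Call chain: main -> tally_events(2, 9) (called at line 37).
First divergence: position 9; shown 'tally_events: inputs 2 and 9' vs intended 'tally_events: inputs 9 and 2'.
Intended log window:
  7: pick_anchor returns 2
  8: driver got 2
  9: tally_events: inputs 9 and 2
Execution walk:
  settle_round([12, 2, 3, 3], 3) -> 2  [called from bind_quota, line 9]
  bind_quota([12, 2, 3, 3], 3) -> 9  [called from main, line 33]
  pick_anchor([12, 2, 3, 3]) -> 2  [called from main, line 35]
  tally_events(2, 9) -> 0  [called from main, line 37]
Log origins:
  1: emitted by main (line 32)
  2: emitted by bind_quota (line 8)
  3: emitted by settle_round (line 2)
  4: emitted by bind_quota (line 10)
  5: emitted by main (line 34)
  6: emitted by pick_anchor (line 15)
  7: emitted by pick_anchor (line 20)
  8: emitted by main (line 36)
  9: emitted by tally_events (line 24)
A correct fix: line 37: replace `tally_events(mark, base)` with `tally_events(base, mark)`.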